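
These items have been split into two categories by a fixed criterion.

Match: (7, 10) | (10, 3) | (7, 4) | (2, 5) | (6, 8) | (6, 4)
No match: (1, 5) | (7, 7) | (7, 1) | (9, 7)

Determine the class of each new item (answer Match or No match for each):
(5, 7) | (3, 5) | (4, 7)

All 'Match' examples share one property — product is even — and every 'No match' example lacks it.

No match, No match, Match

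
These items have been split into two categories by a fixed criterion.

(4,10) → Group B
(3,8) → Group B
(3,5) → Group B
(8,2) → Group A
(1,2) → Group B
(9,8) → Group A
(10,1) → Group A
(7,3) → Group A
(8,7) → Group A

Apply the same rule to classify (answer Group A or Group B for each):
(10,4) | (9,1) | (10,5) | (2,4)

Group A, Group A, Group A, Group B

Every 'Group A' example satisfies: first > second. None of the 'Group B' examples do.
Group A: (10,4), since 10 > 4. Group A: (9,1), since 9 > 1. Group A: (10,5), since 10 > 5. Group B: (2,4), since 2 < 4.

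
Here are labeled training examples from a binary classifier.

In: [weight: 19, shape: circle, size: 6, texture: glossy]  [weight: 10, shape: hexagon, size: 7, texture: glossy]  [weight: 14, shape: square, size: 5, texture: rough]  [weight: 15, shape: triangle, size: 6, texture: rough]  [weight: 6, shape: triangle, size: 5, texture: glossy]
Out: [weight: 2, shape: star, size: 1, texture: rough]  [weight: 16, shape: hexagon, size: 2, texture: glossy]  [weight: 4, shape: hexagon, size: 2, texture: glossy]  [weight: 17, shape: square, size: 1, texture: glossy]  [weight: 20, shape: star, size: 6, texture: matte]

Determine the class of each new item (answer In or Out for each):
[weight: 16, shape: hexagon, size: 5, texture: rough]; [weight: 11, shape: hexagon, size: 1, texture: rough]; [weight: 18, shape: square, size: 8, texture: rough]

A rule that fits every label: weight ≤ 19 AND size ≥ 5 — true of each 'In' example, false of each 'Out' one.

In, Out, In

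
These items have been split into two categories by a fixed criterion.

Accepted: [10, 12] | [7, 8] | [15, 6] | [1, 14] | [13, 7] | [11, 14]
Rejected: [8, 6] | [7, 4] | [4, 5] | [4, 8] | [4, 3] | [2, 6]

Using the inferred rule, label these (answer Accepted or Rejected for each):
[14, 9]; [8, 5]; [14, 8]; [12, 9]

Accepted, Rejected, Accepted, Accepted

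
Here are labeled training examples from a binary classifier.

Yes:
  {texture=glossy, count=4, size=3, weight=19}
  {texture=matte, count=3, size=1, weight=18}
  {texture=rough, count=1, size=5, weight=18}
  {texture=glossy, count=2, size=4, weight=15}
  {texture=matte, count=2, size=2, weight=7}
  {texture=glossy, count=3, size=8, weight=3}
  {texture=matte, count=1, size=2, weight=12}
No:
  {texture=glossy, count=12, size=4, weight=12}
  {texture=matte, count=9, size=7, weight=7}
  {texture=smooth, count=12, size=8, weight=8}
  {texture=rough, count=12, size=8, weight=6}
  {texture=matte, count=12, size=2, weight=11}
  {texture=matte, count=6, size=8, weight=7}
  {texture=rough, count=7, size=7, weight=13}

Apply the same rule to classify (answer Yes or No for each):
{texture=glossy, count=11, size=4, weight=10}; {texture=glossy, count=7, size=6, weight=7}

No, No

'Yes' ⟺ count ≤ 4.
{texture=glossy, count=11, size=4, weight=10} — count = 11, hence No. {texture=glossy, count=7, size=6, weight=7} — count = 7, hence No.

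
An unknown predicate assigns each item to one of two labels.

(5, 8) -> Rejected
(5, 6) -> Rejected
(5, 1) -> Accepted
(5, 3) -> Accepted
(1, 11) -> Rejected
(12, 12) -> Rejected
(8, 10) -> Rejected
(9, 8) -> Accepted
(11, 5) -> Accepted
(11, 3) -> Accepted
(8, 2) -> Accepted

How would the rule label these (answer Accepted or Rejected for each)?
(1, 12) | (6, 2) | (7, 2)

'Accepted' ⟺ first > second.
(1, 12) → 1 < 12 → Rejected. (6, 2) → 6 > 2 → Accepted. (7, 2) → 7 > 2 → Accepted.

Rejected, Accepted, Accepted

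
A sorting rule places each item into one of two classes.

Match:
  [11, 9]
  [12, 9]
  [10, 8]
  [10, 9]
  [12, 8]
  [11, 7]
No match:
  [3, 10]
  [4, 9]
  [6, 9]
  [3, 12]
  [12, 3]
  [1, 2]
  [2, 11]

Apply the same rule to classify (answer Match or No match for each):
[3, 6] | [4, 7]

No match, No match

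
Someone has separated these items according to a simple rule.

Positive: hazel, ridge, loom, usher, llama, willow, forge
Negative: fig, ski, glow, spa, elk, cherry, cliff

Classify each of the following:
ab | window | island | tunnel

Negative, Positive, Positive, Positive

Rule: has ≥ 2 vowels. This holds for each 'Positive' example and fails for each 'Negative' one.
ab — 1 vowel, hence Negative.
window — 2 vowels, hence Positive.
island — 2 vowels, hence Positive.
tunnel — 2 vowels, hence Positive.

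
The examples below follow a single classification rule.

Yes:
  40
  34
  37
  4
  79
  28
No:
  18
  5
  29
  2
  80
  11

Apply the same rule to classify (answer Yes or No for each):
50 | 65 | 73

All 'Yes' examples share one property — ≡ 1 (mod 3) — and every 'No' example lacks it.

No, No, Yes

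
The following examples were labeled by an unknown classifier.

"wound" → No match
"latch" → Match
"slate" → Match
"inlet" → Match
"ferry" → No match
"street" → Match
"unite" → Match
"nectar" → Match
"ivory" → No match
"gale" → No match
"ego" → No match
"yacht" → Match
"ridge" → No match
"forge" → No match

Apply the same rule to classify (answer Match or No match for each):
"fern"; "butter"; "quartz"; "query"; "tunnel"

No match, Match, Match, No match, Match

Rule: contains 't'. This holds for each 'Match' example and fails for each 'No match' one.
"fern": no 't', doesn't qualify → No match.
"butter": has 't', satisfies this → Match.
"quartz": has 't', satisfies this → Match.
"query": no 't', doesn't qualify → No match.
"tunnel": has 't', satisfies this → Match.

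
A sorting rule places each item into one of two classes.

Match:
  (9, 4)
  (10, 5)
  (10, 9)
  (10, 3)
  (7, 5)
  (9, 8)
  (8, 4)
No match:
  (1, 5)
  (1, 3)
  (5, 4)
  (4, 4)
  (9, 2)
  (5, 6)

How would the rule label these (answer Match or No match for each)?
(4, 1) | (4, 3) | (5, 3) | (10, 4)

No match, No match, No match, Match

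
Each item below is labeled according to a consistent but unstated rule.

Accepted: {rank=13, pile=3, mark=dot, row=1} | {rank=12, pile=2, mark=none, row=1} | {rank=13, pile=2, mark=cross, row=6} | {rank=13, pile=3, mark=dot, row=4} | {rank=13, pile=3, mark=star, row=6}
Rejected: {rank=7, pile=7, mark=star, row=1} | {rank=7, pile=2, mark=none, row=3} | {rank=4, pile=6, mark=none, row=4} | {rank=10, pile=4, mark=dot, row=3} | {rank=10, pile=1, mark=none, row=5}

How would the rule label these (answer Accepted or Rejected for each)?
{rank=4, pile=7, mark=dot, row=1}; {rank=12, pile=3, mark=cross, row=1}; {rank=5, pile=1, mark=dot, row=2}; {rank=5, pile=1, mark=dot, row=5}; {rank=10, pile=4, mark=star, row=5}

Rejected, Accepted, Rejected, Rejected, Rejected

One predicate separates the groups cleanly: rank ≥ 12.
Rejected: {rank=4, pile=7, mark=dot, row=1}, since rank = 4. Accepted: {rank=12, pile=3, mark=cross, row=1}, since rank = 12. Rejected: {rank=5, pile=1, mark=dot, row=2}, since rank = 5. Rejected: {rank=5, pile=1, mark=dot, row=5}, since rank = 5. Rejected: {rank=10, pile=4, mark=star, row=5}, since rank = 10.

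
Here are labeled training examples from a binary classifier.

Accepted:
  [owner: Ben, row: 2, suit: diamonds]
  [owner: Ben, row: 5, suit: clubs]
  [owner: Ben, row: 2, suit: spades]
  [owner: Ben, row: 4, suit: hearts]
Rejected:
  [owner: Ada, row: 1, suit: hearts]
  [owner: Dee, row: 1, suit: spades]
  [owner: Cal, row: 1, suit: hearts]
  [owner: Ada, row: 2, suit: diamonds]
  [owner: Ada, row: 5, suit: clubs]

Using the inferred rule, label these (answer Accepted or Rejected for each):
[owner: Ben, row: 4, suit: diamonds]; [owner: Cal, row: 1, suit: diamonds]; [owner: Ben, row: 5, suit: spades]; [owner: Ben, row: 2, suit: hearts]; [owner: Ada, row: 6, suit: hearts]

Accepted, Rejected, Accepted, Accepted, Rejected

Every 'Accepted' example satisfies: owner is Ben. None of the 'Rejected' examples do.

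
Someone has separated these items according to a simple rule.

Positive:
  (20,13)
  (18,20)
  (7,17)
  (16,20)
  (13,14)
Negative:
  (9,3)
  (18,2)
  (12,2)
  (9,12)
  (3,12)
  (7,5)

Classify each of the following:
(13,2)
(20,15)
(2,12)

A rule that fits every label: sum ≥ 24 — true of each 'Positive' example, false of each 'Negative' one.
(13,2): 13+2 = 15 — doesn't match, so Negative. (20,15): 20+15 = 35 — fits, so Positive. (2,12): 2+12 = 14 — doesn't match, so Negative.

Negative, Positive, Negative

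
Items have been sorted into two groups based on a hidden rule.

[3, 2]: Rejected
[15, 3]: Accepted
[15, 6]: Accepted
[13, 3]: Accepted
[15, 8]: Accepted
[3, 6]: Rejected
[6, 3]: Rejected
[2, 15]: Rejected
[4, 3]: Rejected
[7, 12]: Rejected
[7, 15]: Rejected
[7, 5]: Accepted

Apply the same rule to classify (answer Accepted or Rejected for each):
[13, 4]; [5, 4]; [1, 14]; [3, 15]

The common property of the 'Accepted' items is: first > second AND sum ≥ 12. No 'Rejected' item has it.
[13, 4]: Accepted (13 > 4, 13+4 = 17).
[5, 4]: Rejected (5 > 4, 5+4 = 9).
[1, 14]: Rejected (1 < 14, 1+14 = 15).
[3, 15]: Rejected (3 < 15, 3+15 = 18).

Accepted, Rejected, Rejected, Rejected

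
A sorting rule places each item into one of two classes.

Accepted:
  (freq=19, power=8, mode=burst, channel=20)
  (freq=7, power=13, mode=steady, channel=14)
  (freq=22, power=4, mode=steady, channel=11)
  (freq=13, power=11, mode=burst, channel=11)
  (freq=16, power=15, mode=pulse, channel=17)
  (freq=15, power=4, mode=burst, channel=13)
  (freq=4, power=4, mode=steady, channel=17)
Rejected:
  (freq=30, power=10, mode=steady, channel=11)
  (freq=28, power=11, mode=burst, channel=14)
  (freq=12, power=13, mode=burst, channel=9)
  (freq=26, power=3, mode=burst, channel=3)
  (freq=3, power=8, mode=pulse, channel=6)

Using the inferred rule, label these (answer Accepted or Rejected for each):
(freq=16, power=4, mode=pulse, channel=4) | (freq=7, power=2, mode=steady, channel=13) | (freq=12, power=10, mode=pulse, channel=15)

The classifier is using: freq ≤ 22 AND channel ≥ 11.
(freq=16, power=4, mode=pulse, channel=4): freq = 16, channel = 4 — fails this test, so Rejected. (freq=7, power=2, mode=steady, channel=13): freq = 7, channel = 13 — meets the rule, so Accepted. (freq=12, power=10, mode=pulse, channel=15): freq = 12, channel = 15 — meets the rule, so Accepted.

Rejected, Accepted, Accepted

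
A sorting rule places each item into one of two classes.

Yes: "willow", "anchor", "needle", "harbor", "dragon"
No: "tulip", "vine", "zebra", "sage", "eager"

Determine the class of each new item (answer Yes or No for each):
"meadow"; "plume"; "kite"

Yes, No, No

One predicate separates the groups cleanly: length 6.
"meadow": length 6 — satisfies this, so Yes. "plume": length 5 — does not pass, so No. "kite": length 4 — does not pass, so No.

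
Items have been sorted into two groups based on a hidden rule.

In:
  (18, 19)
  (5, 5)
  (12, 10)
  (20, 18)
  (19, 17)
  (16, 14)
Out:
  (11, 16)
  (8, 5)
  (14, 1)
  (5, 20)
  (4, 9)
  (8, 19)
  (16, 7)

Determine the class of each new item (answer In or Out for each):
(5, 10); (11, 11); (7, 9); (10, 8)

Rule: |first − second| ≤ 2. This holds for each 'In' example and fails for each 'Out' one.
(5, 10) → |5−10| = 5 → Out.
(11, 11) → |11−11| = 0 → In.
(7, 9) → |7−9| = 2 → In.
(10, 8) → |10−8| = 2 → In.

Out, In, In, In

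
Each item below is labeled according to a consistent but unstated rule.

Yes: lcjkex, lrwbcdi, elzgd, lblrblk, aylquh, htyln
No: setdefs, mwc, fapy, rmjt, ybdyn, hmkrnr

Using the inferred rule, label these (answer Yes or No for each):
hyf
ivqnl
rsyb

The common property of the 'Yes' items is: contains 'l'. No 'No' item has it.
hyf: No (no 'l').
ivqnl: Yes (has 'l').
rsyb: No (no 'l').

No, Yes, No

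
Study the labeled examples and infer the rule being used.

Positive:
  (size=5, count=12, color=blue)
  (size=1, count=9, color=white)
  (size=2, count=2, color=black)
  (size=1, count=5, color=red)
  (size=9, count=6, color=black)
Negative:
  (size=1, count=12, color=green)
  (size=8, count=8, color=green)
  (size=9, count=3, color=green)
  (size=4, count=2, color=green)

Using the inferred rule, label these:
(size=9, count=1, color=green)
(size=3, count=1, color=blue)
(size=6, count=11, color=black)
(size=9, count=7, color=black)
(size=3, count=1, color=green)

Negative, Positive, Positive, Positive, Negative

The simplest hypothesis consistent with all the labels is: color is not green.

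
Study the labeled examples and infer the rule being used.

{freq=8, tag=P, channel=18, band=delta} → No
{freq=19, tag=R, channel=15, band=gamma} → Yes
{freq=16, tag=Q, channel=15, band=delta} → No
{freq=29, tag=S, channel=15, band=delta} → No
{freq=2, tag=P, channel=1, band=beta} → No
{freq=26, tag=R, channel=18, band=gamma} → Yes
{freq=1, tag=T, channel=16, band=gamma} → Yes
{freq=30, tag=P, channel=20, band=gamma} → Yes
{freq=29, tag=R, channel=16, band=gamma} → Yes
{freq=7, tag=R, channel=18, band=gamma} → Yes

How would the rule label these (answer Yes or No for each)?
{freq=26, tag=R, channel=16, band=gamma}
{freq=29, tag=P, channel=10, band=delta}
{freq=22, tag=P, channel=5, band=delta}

Yes, No, No

Comparing the two groups points to one rule — band is gamma.
Yes: {freq=26, tag=R, channel=16, band=gamma}, since band is gamma.
No: {freq=29, tag=P, channel=10, band=delta}, since band is delta.
No: {freq=22, tag=P, channel=5, band=delta}, since band is delta.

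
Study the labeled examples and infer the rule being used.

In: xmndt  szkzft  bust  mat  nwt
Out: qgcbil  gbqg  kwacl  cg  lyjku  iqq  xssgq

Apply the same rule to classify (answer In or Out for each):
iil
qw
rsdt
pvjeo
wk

Out, Out, In, Out, Out

The simplest hypothesis consistent with all the labels is: contains 't'.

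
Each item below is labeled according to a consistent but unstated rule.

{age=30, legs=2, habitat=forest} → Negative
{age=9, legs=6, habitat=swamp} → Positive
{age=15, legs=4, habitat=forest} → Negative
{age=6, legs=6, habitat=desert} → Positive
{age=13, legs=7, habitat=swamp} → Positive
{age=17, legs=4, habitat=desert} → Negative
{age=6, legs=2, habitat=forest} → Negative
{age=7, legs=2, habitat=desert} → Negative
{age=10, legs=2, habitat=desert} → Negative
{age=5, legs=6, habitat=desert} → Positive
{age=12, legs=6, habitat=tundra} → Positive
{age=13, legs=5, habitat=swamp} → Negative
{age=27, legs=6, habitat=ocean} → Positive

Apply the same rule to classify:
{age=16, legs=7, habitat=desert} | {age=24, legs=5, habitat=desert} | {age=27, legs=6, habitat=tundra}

Positive, Negative, Positive

All 'Positive' examples share one property — legs ≥ 6 — and every 'Negative' example lacks it.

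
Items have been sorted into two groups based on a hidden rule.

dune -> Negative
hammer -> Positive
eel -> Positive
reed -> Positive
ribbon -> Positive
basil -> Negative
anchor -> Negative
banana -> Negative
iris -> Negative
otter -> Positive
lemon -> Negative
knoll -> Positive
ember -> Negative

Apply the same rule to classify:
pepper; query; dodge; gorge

Looking at the examples, the only property every 'Positive' case has and every 'Negative' case lacks is: has a double letter.
pepper: 'pp' doubled — matches, so Positive.
query: no doubled letter — fails the rule, so Negative.
dodge: no doubled letter — fails the rule, so Negative.
gorge: no doubled letter — fails the rule, so Negative.

Positive, Negative, Negative, Negative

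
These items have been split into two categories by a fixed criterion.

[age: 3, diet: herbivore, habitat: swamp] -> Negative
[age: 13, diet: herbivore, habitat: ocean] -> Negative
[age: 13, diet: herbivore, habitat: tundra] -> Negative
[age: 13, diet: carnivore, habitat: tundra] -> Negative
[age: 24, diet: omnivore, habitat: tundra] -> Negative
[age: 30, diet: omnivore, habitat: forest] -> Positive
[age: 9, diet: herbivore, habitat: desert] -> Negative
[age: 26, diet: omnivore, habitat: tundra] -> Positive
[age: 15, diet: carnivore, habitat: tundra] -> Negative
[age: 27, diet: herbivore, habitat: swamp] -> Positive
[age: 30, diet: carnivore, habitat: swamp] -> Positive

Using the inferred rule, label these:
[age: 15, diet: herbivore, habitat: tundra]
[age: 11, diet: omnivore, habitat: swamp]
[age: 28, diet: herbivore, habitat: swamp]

Negative, Negative, Positive

One predicate separates the groups cleanly: age ≥ 26.
[age: 15, diet: herbivore, habitat: tundra]: Negative (age = 15).
[age: 11, diet: omnivore, habitat: swamp]: Negative (age = 11).
[age: 28, diet: herbivore, habitat: swamp]: Positive (age = 28).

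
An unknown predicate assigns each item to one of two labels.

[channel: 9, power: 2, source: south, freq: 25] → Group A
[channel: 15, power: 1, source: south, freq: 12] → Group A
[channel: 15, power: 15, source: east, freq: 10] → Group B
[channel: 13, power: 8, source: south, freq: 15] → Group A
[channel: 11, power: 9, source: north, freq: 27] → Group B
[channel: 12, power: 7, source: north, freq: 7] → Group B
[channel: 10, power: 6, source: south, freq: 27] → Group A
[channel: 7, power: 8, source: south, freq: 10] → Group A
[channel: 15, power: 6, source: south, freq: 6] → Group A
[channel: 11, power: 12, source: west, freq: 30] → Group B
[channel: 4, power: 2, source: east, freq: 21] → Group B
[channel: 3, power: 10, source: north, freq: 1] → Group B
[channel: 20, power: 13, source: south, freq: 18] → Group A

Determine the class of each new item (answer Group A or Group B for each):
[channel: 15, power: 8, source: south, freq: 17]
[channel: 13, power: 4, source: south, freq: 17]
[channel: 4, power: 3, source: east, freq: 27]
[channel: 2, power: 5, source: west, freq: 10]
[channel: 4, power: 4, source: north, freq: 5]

Group A, Group A, Group B, Group B, Group B

The simplest hypothesis consistent with all the labels is: source is south.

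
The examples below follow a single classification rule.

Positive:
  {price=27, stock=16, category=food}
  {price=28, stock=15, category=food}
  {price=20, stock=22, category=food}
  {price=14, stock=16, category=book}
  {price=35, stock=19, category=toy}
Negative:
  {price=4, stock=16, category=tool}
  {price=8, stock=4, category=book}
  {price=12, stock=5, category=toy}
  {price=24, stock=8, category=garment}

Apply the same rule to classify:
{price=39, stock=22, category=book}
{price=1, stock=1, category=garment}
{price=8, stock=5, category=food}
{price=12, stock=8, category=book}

Positive, Negative, Negative, Negative

The distinguishing property — price ≥ 8 AND stock ≥ 15 — holds for all the 'Positive' cases and none of the 'Negative' cases.
{price=39, stock=22, category=book} — price = 39, stock = 22, hence Positive.
{price=1, stock=1, category=garment} — price = 1, stock = 1, hence Negative.
{price=8, stock=5, category=food} — price = 8, stock = 5, hence Negative.
{price=12, stock=8, category=book} — price = 12, stock = 8, hence Negative.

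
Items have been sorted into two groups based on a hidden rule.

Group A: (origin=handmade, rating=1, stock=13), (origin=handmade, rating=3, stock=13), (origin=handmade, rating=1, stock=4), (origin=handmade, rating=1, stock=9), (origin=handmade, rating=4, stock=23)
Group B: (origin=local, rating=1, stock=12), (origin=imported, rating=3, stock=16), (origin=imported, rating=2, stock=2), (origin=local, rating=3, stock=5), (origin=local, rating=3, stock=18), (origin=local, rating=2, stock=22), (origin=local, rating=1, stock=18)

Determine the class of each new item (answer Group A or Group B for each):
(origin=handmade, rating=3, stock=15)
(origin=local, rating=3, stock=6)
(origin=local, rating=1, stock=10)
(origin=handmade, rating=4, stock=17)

Comparing the two groups points to one rule — origin is handmade.
(origin=handmade, rating=3, stock=15) — origin is handmade, hence Group A. (origin=local, rating=3, stock=6) — origin is local, hence Group B. (origin=local, rating=1, stock=10) — origin is local, hence Group B. (origin=handmade, rating=4, stock=17) — origin is handmade, hence Group A.

Group A, Group B, Group B, Group A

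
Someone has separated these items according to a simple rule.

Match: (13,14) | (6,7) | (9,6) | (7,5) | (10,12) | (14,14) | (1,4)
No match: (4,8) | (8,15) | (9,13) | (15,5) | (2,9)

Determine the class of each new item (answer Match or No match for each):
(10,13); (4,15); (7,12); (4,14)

Every 'Match' example satisfies: |first − second| ≤ 3. None of the 'No match' examples do.
(10,13) → |10−13| = 3 → Match. (4,15) → |4−15| = 11 → No match. (7,12) → |7−12| = 5 → No match. (4,14) → |4−14| = 10 → No match.

Match, No match, No match, No match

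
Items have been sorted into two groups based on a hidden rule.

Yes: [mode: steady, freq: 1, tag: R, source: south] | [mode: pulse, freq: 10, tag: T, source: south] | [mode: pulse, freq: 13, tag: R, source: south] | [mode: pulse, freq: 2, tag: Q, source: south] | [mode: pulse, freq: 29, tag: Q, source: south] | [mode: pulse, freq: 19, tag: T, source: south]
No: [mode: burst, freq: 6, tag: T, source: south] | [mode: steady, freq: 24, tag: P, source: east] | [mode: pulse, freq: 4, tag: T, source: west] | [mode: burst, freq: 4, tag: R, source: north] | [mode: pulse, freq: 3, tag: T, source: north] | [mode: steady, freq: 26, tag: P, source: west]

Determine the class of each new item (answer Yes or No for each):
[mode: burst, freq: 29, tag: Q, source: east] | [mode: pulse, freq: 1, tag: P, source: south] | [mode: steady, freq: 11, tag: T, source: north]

No, Yes, No

Every 'Yes' example satisfies: source is south AND freq ≠ 6. None of the 'No' examples do.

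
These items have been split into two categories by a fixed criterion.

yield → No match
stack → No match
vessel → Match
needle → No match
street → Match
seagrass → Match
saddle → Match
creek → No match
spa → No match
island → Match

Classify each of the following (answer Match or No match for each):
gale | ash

No match, No match

The simplest hypothesis consistent with all the labels is: even length AND contains 's'.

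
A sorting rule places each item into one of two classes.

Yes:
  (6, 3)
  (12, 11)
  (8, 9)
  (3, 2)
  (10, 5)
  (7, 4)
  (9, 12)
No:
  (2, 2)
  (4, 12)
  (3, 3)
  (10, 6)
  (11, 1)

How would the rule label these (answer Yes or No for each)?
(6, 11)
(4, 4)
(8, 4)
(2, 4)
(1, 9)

Yes, No, No, No, No

A rule that fits every label: sum is odd — true of each 'Yes' example, false of each 'No' one.
(6, 11): 6+11 = 17, meets the rule → Yes.
(4, 4): 4+4 = 8, does not satisfy this → No.
(8, 4): 8+4 = 12, does not satisfy this → No.
(2, 4): 2+4 = 6, does not satisfy this → No.
(1, 9): 1+9 = 10, does not satisfy this → No.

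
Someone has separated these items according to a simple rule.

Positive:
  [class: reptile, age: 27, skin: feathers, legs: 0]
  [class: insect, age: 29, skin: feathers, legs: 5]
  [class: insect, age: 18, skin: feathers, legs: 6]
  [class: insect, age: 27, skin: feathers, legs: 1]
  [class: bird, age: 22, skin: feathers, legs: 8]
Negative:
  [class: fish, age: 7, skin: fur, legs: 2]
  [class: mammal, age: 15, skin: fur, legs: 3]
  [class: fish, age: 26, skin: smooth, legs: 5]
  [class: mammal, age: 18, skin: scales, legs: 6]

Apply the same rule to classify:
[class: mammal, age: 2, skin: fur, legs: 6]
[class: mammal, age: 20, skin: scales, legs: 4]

Negative, Negative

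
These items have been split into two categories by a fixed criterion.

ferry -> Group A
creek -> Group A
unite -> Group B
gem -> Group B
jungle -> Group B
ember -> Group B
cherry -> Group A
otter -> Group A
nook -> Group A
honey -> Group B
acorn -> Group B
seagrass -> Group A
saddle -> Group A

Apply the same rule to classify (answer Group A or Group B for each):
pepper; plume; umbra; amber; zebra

Group A, Group B, Group B, Group B, Group B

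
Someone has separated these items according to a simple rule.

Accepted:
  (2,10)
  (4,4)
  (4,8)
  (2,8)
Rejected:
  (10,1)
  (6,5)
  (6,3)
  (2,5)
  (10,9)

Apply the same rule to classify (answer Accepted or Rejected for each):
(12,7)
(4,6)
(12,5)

Rejected, Accepted, Rejected

All 'Accepted' examples share one property — sum is even — and every 'Rejected' example lacks it.
(12,7): 12+7 = 19 — does not pass, so Rejected.
(4,6): 4+6 = 10 — matches, so Accepted.
(12,5): 12+5 = 17 — does not pass, so Rejected.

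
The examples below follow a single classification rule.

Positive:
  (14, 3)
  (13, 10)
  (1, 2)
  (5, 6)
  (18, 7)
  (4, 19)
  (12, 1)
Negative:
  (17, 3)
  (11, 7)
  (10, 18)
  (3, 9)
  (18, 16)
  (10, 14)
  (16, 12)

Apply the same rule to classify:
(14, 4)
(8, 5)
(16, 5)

Negative, Positive, Positive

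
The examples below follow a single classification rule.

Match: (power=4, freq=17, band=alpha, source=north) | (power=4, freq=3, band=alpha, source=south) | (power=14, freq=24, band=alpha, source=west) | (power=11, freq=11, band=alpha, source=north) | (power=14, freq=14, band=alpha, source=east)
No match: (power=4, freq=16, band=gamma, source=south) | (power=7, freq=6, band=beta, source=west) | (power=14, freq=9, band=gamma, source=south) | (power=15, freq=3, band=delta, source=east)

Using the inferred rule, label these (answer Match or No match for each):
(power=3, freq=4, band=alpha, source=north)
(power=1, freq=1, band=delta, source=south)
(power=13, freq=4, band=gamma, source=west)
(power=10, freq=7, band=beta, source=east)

Checking candidate rules against both groups, what survives is: band is alpha.
(power=3, freq=4, band=alpha, source=north) → band is alpha → Match. (power=1, freq=1, band=delta, source=south) → band is delta → No match. (power=13, freq=4, band=gamma, source=west) → band is gamma → No match. (power=10, freq=7, band=beta, source=east) → band is beta → No match.

Match, No match, No match, No match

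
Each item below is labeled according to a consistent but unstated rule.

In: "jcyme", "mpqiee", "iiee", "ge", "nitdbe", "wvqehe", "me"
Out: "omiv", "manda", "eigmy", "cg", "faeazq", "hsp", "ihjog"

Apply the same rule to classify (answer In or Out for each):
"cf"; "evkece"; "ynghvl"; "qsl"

Out, In, Out, Out

Checking candidate rules against both groups, what survives is: ends with 'e'.
Out: "cf", since ends with 'f'. In: "evkece", since ends with 'e'. Out: "ynghvl", since ends with 'l'. Out: "qsl", since ends with 'l'.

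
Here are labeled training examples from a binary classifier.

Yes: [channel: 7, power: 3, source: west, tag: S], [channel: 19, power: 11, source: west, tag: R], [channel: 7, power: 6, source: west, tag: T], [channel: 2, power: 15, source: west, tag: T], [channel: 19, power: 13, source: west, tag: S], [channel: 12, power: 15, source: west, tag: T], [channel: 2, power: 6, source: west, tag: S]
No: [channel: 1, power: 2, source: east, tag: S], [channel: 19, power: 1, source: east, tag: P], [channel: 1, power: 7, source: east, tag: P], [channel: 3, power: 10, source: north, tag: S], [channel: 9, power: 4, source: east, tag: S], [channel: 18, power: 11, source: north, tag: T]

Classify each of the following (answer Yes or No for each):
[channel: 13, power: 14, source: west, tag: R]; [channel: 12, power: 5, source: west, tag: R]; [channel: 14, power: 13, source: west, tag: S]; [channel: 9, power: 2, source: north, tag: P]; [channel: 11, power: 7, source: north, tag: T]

The simplest hypothesis consistent with all the labels is: source is west.
[channel: 13, power: 14, source: west, tag: R] → source is west → Yes.
[channel: 12, power: 5, source: west, tag: R] → source is west → Yes.
[channel: 14, power: 13, source: west, tag: S] → source is west → Yes.
[channel: 9, power: 2, source: north, tag: P] → source is north → No.
[channel: 11, power: 7, source: north, tag: T] → source is north → No.

Yes, Yes, Yes, No, No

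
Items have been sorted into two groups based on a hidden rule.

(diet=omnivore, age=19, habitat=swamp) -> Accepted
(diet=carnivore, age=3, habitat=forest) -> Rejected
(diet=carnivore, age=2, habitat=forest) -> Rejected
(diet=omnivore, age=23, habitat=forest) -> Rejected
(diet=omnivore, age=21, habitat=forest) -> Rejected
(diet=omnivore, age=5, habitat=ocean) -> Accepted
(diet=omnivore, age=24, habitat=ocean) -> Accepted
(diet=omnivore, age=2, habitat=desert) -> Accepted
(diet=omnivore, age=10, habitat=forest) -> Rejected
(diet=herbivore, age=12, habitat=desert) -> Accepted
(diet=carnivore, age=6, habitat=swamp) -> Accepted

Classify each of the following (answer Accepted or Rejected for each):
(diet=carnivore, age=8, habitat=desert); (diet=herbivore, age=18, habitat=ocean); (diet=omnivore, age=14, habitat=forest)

Accepted, Accepted, Rejected

All 'Accepted' examples share one property — habitat is not forest — and every 'Rejected' example lacks it.
(diet=carnivore, age=8, habitat=desert) → habitat is desert → Accepted. (diet=herbivore, age=18, habitat=ocean) → habitat is ocean → Accepted. (diet=omnivore, age=14, habitat=forest) → habitat is forest → Rejected.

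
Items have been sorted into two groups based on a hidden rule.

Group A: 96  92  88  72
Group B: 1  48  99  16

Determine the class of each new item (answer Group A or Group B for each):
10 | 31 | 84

The simplest hypothesis consistent with all the labels is: even AND at least 72.
10: 10 is even, 10 < 72, lacks this property → Group B.
31: 31 is odd, 31 < 72, lacks this property → Group B.
84: 84 is even, 84 ≥ 72, passes → Group A.

Group B, Group B, Group A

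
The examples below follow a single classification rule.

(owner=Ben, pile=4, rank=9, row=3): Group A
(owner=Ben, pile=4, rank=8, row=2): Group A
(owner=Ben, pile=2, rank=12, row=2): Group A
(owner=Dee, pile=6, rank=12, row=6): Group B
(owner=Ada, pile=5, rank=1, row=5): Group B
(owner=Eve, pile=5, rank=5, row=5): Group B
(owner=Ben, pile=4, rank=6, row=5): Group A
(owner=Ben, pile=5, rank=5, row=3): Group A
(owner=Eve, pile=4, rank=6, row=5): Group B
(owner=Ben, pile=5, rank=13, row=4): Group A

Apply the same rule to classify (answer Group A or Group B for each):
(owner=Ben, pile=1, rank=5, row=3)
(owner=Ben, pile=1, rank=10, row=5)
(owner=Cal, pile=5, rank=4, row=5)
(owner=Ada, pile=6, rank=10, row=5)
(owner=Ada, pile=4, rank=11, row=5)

Group A, Group A, Group B, Group B, Group B

The distinguishing property — owner is Ben — holds for all the 'Group A' cases and none of the 'Group B' cases.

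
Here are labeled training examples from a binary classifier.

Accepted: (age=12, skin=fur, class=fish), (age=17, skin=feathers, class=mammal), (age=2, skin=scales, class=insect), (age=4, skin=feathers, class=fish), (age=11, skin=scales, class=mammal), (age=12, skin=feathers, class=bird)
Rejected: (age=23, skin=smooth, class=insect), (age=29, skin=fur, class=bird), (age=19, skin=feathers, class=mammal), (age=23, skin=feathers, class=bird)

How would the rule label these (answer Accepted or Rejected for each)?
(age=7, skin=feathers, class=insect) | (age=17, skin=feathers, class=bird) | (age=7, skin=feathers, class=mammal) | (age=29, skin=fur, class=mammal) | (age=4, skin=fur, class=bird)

Accepted, Accepted, Accepted, Rejected, Accepted

The pattern is that an item is 'Accepted' exactly when: age ≤ 17.
(age=7, skin=feathers, class=insect): age = 7 — qualifies, so Accepted. (age=17, skin=feathers, class=bird): age = 17 — qualifies, so Accepted. (age=7, skin=feathers, class=mammal): age = 7 — qualifies, so Accepted. (age=29, skin=fur, class=mammal): age = 29 — doesn't match, so Rejected. (age=4, skin=fur, class=bird): age = 4 — qualifies, so Accepted.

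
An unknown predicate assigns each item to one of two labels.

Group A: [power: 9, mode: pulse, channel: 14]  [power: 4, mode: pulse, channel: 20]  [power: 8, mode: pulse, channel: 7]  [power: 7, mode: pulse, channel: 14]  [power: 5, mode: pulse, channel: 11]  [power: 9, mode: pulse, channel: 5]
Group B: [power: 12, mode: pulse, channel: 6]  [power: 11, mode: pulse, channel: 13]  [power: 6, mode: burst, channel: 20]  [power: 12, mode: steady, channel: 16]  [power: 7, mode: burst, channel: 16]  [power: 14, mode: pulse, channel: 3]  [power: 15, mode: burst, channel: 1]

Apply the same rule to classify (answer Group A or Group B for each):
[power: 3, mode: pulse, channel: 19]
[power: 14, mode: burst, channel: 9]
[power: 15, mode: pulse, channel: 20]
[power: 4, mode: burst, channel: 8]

The simplest hypothesis consistent with all the labels is: mode is pulse AND power ≤ 9.
[power: 3, mode: pulse, channel: 19]: mode is pulse, power = 3, has this property → Group A. [power: 14, mode: burst, channel: 9]: mode is burst, power = 14, doesn't qualify → Group B. [power: 15, mode: pulse, channel: 20]: mode is pulse, power = 15, doesn't qualify → Group B. [power: 4, mode: burst, channel: 8]: mode is burst, power = 4, doesn't qualify → Group B.

Group A, Group B, Group B, Group B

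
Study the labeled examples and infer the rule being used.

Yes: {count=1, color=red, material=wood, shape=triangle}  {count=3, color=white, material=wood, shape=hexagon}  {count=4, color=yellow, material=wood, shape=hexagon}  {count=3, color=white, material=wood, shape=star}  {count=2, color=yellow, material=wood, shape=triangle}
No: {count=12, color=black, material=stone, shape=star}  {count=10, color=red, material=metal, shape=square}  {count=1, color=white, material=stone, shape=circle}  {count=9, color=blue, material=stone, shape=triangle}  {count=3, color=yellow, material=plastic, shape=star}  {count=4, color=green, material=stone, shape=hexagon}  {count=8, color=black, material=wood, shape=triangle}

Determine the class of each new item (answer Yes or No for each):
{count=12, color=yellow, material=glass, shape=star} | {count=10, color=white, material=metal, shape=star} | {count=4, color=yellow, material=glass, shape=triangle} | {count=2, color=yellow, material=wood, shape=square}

The simplest hypothesis consistent with all the labels is: material is wood AND count ≤ 4.
{count=12, color=yellow, material=glass, shape=star} — material is glass, count = 12, hence No.
{count=10, color=white, material=metal, shape=star} — material is metal, count = 10, hence No.
{count=4, color=yellow, material=glass, shape=triangle} — material is glass, count = 4, hence No.
{count=2, color=yellow, material=wood, shape=square} — material is wood, count = 2, hence Yes.

No, No, No, Yes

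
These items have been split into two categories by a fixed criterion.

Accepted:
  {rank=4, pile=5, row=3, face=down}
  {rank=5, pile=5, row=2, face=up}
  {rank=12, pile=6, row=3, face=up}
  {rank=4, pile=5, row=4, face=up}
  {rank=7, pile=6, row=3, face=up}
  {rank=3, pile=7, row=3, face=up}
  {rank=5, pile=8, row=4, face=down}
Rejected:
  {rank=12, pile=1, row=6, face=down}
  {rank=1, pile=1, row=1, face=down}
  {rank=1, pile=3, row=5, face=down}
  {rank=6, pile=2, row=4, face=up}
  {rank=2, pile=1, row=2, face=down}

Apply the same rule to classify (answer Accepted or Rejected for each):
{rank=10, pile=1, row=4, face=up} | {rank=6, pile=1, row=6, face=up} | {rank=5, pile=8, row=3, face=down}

Rejected, Rejected, Accepted

Rule: pile ≥ 5. This holds for each 'Accepted' example and fails for each 'Rejected' one.
{rank=10, pile=1, row=4, face=up} → pile = 1 → Rejected.
{rank=6, pile=1, row=6, face=up} → pile = 1 → Rejected.
{rank=5, pile=8, row=3, face=down} → pile = 8 → Accepted.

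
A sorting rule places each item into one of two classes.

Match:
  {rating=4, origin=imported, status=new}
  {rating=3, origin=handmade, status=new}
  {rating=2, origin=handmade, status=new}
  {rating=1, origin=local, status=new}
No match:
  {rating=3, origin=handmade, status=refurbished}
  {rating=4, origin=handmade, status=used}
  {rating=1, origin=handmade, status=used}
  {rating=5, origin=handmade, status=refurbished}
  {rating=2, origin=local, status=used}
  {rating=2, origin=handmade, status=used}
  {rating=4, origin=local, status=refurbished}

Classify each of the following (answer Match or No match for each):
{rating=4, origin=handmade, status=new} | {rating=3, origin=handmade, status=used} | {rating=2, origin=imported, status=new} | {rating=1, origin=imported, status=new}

Match, No match, Match, Match

Checking candidate rules against both groups, what survives is: status is new.
{rating=4, origin=handmade, status=new}: status is new, matches → Match. {rating=3, origin=handmade, status=used}: status is used, does not satisfy this → No match. {rating=2, origin=imported, status=new}: status is new, matches → Match. {rating=1, origin=imported, status=new}: status is new, matches → Match.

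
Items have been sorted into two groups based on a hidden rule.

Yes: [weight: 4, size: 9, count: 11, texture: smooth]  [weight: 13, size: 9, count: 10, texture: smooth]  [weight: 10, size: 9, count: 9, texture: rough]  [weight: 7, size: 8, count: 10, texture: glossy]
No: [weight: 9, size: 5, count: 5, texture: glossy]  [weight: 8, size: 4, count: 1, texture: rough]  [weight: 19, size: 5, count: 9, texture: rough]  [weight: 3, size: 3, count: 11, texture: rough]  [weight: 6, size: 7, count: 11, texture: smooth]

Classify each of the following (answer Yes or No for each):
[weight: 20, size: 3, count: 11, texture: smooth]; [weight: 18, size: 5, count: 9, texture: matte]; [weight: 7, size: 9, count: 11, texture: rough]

The simplest hypothesis consistent with all the labels is: size ≥ 8.
No: [weight: 20, size: 3, count: 11, texture: smooth], since size = 3. No: [weight: 18, size: 5, count: 9, texture: matte], since size = 5. Yes: [weight: 7, size: 9, count: 11, texture: rough], since size = 9.

No, No, Yes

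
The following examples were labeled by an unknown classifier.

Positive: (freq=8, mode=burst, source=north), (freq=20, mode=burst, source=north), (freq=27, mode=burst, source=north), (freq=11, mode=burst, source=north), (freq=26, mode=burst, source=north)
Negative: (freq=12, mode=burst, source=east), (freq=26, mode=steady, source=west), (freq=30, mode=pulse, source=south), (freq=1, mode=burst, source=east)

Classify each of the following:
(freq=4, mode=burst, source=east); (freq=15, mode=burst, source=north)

Checking candidate rules against both groups, what survives is: source is north.

Negative, Positive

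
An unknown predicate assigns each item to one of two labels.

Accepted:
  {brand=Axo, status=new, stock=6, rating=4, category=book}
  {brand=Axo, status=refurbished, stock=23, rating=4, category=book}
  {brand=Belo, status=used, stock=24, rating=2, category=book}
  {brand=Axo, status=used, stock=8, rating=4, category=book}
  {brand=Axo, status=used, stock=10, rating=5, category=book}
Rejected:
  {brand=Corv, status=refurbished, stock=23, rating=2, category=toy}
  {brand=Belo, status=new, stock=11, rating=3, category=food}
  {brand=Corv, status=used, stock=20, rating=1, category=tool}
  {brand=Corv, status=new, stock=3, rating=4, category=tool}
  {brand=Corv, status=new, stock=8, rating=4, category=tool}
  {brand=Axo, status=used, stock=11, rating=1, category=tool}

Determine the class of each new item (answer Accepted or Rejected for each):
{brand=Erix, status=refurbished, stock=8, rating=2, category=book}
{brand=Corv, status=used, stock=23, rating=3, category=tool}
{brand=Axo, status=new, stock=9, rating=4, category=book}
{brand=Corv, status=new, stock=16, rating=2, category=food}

Accepted, Rejected, Accepted, Rejected

Looking at the examples, the only property every 'Accepted' case has and every 'Rejected' case lacks is: category is book.
{brand=Erix, status=refurbished, stock=8, rating=2, category=book} → category is book → Accepted.
{brand=Corv, status=used, stock=23, rating=3, category=tool} → category is tool → Rejected.
{brand=Axo, status=new, stock=9, rating=4, category=book} → category is book → Accepted.
{brand=Corv, status=new, stock=16, rating=2, category=food} → category is food → Rejected.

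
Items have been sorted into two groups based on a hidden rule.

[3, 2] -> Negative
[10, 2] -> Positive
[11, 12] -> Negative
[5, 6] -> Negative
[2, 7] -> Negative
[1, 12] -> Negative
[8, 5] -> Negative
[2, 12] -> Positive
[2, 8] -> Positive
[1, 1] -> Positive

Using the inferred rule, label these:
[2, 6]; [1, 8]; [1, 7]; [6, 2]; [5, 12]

The classifier is using: sum is even.
[2, 6]: Positive (2+6 = 8).
[1, 8]: Negative (1+8 = 9).
[1, 7]: Positive (1+7 = 8).
[6, 2]: Positive (6+2 = 8).
[5, 12]: Negative (5+12 = 17).

Positive, Negative, Positive, Positive, Negative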